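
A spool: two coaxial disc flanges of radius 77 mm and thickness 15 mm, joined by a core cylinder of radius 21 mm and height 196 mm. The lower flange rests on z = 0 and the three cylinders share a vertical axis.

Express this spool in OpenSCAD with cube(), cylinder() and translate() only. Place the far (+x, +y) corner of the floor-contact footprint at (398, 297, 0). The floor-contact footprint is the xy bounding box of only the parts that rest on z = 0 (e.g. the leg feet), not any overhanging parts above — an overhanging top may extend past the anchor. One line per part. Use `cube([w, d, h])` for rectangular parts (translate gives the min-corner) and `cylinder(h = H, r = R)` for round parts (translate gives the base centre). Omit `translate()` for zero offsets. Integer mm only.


translate([321, 220, 0]) cylinder(h = 15, r = 77);
translate([321, 220, 15]) cylinder(h = 196, r = 21);
translate([321, 220, 211]) cylinder(h = 15, r = 77);


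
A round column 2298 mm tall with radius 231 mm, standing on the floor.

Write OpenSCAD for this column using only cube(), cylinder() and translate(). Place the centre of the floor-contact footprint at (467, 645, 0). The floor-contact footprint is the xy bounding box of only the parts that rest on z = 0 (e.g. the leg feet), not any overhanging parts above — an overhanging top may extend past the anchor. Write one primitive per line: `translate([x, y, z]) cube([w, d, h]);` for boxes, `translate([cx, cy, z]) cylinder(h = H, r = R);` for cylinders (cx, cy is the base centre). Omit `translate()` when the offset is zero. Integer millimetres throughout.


translate([467, 645, 0]) cylinder(h = 2298, r = 231);


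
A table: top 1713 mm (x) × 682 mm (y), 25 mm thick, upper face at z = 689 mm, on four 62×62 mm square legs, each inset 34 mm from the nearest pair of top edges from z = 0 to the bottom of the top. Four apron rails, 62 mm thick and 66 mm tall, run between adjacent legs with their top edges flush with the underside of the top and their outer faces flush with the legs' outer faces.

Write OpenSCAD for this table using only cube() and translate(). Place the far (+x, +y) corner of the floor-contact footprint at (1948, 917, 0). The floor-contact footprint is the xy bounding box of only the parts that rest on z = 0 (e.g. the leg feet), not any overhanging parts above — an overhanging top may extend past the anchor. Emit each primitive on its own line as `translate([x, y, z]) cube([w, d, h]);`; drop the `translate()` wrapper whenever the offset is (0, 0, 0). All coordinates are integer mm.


translate([269, 269, 664]) cube([1713, 682, 25]);
translate([303, 303, 0]) cube([62, 62, 664]);
translate([1886, 303, 0]) cube([62, 62, 664]);
translate([303, 855, 0]) cube([62, 62, 664]);
translate([1886, 855, 0]) cube([62, 62, 664]);
translate([365, 303, 598]) cube([1521, 62, 66]);
translate([365, 855, 598]) cube([1521, 62, 66]);
translate([303, 365, 598]) cube([62, 490, 66]);
translate([1886, 365, 598]) cube([62, 490, 66]);


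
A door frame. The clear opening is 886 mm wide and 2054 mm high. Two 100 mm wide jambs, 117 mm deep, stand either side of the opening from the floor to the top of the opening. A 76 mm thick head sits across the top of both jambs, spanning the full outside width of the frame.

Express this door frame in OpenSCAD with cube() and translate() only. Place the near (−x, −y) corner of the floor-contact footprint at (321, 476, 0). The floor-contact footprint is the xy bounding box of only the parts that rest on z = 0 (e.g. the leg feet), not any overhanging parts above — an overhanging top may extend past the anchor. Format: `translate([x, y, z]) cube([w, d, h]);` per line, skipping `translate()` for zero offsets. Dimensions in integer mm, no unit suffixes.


translate([321, 476, 0]) cube([100, 117, 2054]);
translate([1307, 476, 0]) cube([100, 117, 2054]);
translate([321, 476, 2054]) cube([1086, 117, 76]);


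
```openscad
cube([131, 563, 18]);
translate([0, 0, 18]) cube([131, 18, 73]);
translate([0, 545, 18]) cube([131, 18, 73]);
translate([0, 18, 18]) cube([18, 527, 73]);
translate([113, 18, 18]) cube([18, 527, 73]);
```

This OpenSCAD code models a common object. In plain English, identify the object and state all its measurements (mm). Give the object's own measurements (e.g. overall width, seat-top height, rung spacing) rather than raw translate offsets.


An open-topped rectangular box: outside dimensions 131×563×91 mm, with a uniform wall and base thickness of 18 mm. The base is a full 131×563 slab on the floor; four walls sit on top of the base. The front and back walls (the −y and +y sides) span the full width; the two side walls fit between them.


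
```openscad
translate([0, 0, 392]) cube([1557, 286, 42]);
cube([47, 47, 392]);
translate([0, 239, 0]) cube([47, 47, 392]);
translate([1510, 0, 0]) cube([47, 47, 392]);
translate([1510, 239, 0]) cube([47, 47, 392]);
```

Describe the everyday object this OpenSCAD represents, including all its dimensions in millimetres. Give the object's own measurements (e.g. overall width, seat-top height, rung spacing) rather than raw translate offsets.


A bench: a 1557×286 mm seat slab, 42 mm thick, top at z = 434 mm, on four 47×47 mm square legs flush with the seat corners and standing on z = 0.


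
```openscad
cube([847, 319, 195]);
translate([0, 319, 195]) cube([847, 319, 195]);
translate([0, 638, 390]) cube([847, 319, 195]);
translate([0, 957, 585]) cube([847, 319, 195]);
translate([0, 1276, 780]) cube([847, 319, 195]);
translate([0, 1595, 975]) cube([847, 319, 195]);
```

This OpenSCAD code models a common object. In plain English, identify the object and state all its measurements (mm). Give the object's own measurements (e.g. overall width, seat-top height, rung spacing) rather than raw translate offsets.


A straight staircase of 6 solid steps. Each step is 847 mm wide (x), 319 mm deep (y, the going) and 195 mm tall (the rise). The first step rests on the floor; each subsequent step sits one going further in +y and one rise higher in +z, directly behind and above the previous step with no overlap.


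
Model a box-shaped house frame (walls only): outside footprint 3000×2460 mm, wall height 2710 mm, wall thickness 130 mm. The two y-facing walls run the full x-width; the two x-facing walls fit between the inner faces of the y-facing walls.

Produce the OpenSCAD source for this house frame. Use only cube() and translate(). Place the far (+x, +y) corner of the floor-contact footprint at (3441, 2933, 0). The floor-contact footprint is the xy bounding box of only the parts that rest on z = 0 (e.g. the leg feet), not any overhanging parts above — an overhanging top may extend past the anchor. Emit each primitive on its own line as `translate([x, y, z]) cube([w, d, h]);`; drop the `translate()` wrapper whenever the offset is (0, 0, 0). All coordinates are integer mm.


translate([441, 473, 0]) cube([3000, 130, 2710]);
translate([441, 2803, 0]) cube([3000, 130, 2710]);
translate([441, 603, 0]) cube([130, 2200, 2710]);
translate([3311, 603, 0]) cube([130, 2200, 2710]);


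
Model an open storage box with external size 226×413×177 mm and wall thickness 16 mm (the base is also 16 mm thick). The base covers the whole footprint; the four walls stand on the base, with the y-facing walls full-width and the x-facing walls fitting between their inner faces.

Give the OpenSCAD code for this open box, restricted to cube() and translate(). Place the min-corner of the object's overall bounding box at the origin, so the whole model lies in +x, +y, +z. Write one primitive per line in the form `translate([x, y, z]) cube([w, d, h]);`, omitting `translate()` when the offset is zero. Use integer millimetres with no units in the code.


cube([226, 413, 16]);
translate([0, 0, 16]) cube([226, 16, 161]);
translate([0, 397, 16]) cube([226, 16, 161]);
translate([0, 16, 16]) cube([16, 381, 161]);
translate([210, 16, 16]) cube([16, 381, 161]);


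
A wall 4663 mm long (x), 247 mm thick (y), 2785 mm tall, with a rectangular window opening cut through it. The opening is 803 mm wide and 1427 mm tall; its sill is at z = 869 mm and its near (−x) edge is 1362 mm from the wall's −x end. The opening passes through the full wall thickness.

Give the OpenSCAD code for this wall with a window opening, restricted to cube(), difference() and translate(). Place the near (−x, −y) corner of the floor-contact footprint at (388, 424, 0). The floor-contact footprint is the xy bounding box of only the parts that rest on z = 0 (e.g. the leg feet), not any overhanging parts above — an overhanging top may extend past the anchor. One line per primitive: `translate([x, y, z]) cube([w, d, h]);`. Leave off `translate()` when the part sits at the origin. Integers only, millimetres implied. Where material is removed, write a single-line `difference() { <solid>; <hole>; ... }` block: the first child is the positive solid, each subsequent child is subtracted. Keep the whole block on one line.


difference() { translate([388, 424, 0]) cube([4663, 247, 2785]); translate([1750, 424, 869]) cube([803, 247, 1427]); }


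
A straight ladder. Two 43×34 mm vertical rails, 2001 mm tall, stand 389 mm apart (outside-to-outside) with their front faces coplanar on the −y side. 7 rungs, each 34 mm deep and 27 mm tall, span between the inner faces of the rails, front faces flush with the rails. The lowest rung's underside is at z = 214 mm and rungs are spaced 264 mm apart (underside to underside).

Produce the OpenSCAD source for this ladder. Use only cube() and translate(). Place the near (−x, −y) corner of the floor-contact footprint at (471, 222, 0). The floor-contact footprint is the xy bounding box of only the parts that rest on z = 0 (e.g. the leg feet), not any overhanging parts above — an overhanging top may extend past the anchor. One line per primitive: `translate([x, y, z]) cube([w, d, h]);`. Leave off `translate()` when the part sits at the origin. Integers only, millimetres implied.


translate([471, 222, 0]) cube([43, 34, 2001]);
translate([817, 222, 0]) cube([43, 34, 2001]);
translate([514, 222, 214]) cube([303, 34, 27]);
translate([514, 222, 478]) cube([303, 34, 27]);
translate([514, 222, 742]) cube([303, 34, 27]);
translate([514, 222, 1006]) cube([303, 34, 27]);
translate([514, 222, 1270]) cube([303, 34, 27]);
translate([514, 222, 1534]) cube([303, 34, 27]);
translate([514, 222, 1798]) cube([303, 34, 27]);


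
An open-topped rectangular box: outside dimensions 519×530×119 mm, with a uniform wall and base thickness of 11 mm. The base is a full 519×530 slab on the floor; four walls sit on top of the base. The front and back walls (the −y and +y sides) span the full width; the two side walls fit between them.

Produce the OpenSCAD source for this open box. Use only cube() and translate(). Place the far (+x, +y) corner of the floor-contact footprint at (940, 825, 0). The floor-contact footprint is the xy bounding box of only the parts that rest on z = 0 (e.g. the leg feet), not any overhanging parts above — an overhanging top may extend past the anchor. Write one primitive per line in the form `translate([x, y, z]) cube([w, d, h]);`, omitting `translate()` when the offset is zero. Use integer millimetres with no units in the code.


translate([421, 295, 0]) cube([519, 530, 11]);
translate([421, 295, 11]) cube([519, 11, 108]);
translate([421, 814, 11]) cube([519, 11, 108]);
translate([421, 306, 11]) cube([11, 508, 108]);
translate([929, 306, 11]) cube([11, 508, 108]);


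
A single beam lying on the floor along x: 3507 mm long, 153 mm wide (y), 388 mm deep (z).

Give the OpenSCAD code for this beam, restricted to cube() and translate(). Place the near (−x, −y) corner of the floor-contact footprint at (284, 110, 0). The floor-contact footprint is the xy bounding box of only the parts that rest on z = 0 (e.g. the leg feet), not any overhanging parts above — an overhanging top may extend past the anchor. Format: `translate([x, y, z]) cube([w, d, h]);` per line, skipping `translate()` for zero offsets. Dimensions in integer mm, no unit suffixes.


translate([284, 110, 0]) cube([3507, 153, 388]);


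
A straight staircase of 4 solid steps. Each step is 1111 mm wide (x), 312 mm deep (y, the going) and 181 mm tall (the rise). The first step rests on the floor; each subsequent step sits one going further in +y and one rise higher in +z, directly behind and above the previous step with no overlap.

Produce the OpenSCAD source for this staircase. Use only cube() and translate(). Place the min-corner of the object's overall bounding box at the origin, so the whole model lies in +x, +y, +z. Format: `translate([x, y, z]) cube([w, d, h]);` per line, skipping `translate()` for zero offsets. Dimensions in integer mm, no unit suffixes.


cube([1111, 312, 181]);
translate([0, 312, 181]) cube([1111, 312, 181]);
translate([0, 624, 362]) cube([1111, 312, 181]);
translate([0, 936, 543]) cube([1111, 312, 181]);


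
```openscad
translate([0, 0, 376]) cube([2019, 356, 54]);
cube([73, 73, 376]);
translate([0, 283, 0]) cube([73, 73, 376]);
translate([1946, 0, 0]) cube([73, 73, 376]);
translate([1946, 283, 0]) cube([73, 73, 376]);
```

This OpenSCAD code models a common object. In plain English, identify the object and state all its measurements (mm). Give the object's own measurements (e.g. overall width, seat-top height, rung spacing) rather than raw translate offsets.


A bench: a 2019×356 mm seat slab, 54 mm thick, top at z = 430 mm, on four 73×73 mm square legs flush with the seat corners and standing on z = 0.


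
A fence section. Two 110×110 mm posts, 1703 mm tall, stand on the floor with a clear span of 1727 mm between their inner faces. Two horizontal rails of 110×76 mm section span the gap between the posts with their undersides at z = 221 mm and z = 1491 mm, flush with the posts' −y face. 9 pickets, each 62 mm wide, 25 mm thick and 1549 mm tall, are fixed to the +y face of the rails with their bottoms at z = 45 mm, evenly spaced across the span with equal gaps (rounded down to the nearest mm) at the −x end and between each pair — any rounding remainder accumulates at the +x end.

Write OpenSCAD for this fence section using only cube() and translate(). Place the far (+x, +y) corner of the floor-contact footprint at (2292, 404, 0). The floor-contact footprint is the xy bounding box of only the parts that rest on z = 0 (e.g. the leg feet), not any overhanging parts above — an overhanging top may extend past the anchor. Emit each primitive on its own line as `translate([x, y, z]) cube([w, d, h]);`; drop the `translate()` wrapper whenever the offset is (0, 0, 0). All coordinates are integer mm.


translate([345, 294, 0]) cube([110, 110, 1703]);
translate([2182, 294, 0]) cube([110, 110, 1703]);
translate([455, 294, 221]) cube([1727, 110, 76]);
translate([455, 294, 1491]) cube([1727, 110, 76]);
translate([571, 404, 45]) cube([62, 25, 1549]);
translate([749, 404, 45]) cube([62, 25, 1549]);
translate([927, 404, 45]) cube([62, 25, 1549]);
translate([1105, 404, 45]) cube([62, 25, 1549]);
translate([1283, 404, 45]) cube([62, 25, 1549]);
translate([1461, 404, 45]) cube([62, 25, 1549]);
translate([1639, 404, 45]) cube([62, 25, 1549]);
translate([1817, 404, 45]) cube([62, 25, 1549]);
translate([1995, 404, 45]) cube([62, 25, 1549]);


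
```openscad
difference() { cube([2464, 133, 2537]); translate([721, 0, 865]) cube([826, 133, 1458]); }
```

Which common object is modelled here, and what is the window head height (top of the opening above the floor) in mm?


A wall with a window opening. The window head height is 2323 mm.

A wall with a rectangular opening subtracted — a window. Sill at z = 865, opening 1458 mm tall, so the head is at 865 + 1458 = 2323 mm.


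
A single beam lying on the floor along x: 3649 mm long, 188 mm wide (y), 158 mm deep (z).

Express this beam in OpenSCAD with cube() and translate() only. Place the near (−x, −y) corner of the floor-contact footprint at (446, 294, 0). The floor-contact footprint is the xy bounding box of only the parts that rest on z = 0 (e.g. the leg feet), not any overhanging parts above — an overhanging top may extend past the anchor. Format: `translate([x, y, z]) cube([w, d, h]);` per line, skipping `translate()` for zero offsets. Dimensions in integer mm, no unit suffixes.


translate([446, 294, 0]) cube([3649, 188, 158]);


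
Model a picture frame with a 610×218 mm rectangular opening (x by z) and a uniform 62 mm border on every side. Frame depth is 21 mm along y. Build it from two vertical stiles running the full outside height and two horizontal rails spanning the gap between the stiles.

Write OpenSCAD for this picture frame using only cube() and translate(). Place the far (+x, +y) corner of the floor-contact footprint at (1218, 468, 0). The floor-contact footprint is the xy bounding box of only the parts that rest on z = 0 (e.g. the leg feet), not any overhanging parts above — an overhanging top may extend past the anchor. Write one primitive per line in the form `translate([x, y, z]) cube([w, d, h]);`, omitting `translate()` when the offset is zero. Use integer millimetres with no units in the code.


translate([484, 447, 0]) cube([62, 21, 342]);
translate([1156, 447, 0]) cube([62, 21, 342]);
translate([546, 447, 0]) cube([610, 21, 62]);
translate([546, 447, 280]) cube([610, 21, 62]);


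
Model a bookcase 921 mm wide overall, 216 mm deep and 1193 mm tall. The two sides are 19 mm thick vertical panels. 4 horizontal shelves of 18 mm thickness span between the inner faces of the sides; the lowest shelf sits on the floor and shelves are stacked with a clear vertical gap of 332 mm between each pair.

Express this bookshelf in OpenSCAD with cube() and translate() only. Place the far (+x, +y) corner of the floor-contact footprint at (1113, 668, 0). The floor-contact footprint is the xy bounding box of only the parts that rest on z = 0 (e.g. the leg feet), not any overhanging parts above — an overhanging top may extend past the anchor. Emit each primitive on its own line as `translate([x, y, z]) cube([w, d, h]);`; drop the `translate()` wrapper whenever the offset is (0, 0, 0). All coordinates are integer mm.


translate([192, 452, 0]) cube([19, 216, 1193]);
translate([1094, 452, 0]) cube([19, 216, 1193]);
translate([211, 452, 0]) cube([883, 216, 18]);
translate([211, 452, 350]) cube([883, 216, 18]);
translate([211, 452, 700]) cube([883, 216, 18]);
translate([211, 452, 1050]) cube([883, 216, 18]);


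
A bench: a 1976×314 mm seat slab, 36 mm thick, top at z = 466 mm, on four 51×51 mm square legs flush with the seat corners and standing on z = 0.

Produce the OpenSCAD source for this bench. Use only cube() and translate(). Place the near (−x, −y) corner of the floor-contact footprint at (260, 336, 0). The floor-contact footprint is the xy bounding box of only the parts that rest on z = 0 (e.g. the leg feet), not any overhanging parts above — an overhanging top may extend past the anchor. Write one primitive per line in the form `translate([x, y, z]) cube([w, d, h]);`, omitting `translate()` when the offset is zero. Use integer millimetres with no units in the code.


translate([260, 336, 430]) cube([1976, 314, 36]);
translate([260, 336, 0]) cube([51, 51, 430]);
translate([260, 599, 0]) cube([51, 51, 430]);
translate([2185, 336, 0]) cube([51, 51, 430]);
translate([2185, 599, 0]) cube([51, 51, 430]);


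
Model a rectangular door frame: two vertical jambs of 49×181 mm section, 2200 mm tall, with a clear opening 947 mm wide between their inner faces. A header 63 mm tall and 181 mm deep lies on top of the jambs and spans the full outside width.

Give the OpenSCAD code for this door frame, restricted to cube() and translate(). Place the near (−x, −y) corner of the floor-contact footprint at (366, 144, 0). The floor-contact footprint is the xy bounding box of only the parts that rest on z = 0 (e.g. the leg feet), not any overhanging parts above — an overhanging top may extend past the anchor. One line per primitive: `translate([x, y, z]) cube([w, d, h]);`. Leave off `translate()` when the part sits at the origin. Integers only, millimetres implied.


translate([366, 144, 0]) cube([49, 181, 2200]);
translate([1362, 144, 0]) cube([49, 181, 2200]);
translate([366, 144, 2200]) cube([1045, 181, 63]);


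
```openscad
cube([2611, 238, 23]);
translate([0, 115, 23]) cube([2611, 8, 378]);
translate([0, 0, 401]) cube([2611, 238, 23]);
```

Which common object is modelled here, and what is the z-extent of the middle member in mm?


An I-beam. The web height is 378 mm.

Two wide flanges with a thin centred web — an I-beam. Overall 424 mm minus two 23 mm flanges gives a web of 424 − 2·23 = 378 mm.


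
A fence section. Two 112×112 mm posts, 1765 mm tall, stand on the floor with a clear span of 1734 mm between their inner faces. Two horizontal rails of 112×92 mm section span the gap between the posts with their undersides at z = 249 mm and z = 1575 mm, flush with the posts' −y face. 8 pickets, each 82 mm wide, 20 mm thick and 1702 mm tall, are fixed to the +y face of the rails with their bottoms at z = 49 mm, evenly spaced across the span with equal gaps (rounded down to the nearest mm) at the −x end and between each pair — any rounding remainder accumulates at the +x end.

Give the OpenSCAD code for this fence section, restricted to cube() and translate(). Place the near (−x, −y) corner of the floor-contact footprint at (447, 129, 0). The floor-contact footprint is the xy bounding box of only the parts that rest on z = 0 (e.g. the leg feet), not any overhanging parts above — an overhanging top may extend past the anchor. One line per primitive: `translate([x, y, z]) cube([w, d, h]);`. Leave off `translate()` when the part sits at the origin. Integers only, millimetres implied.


translate([447, 129, 0]) cube([112, 112, 1765]);
translate([2293, 129, 0]) cube([112, 112, 1765]);
translate([559, 129, 249]) cube([1734, 112, 92]);
translate([559, 129, 1575]) cube([1734, 112, 92]);
translate([678, 241, 49]) cube([82, 20, 1702]);
translate([879, 241, 49]) cube([82, 20, 1702]);
translate([1080, 241, 49]) cube([82, 20, 1702]);
translate([1281, 241, 49]) cube([82, 20, 1702]);
translate([1482, 241, 49]) cube([82, 20, 1702]);
translate([1683, 241, 49]) cube([82, 20, 1702]);
translate([1884, 241, 49]) cube([82, 20, 1702]);
translate([2085, 241, 49]) cube([82, 20, 1702]);


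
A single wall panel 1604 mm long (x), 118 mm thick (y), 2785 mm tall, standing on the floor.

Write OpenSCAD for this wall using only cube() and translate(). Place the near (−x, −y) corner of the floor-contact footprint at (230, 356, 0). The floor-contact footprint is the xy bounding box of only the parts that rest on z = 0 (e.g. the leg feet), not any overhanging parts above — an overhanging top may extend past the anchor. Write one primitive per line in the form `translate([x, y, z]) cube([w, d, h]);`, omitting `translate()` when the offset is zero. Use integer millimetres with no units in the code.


translate([230, 356, 0]) cube([1604, 118, 2785]);


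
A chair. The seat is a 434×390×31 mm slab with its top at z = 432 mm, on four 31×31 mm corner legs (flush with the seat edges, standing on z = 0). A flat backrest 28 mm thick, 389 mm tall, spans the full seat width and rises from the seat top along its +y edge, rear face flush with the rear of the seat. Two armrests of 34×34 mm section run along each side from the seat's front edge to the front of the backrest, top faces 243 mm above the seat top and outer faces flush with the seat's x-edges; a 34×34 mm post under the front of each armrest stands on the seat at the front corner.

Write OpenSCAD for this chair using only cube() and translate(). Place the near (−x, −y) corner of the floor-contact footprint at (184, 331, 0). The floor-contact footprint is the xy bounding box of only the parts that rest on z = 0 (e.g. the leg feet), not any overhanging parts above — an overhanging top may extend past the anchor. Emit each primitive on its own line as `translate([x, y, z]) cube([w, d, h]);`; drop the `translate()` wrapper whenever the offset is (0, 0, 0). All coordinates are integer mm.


// leg_h = 432 - 31 = 401
// arm post h = 243 - 34 = 209
translate([184, 331, 401]) cube([434, 390, 31]);
translate([184, 331, 0]) cube([31, 31, 401]);
translate([587, 331, 0]) cube([31, 31, 401]);
translate([184, 690, 0]) cube([31, 31, 401]);
translate([587, 690, 0]) cube([31, 31, 401]);
translate([184, 693, 432]) cube([434, 28, 389]);
translate([184, 331, 641]) cube([34, 362, 34]);
translate([584, 331, 641]) cube([34, 362, 34]);
translate([184, 331, 432]) cube([34, 34, 209]);
translate([584, 331, 432]) cube([34, 34, 209]);


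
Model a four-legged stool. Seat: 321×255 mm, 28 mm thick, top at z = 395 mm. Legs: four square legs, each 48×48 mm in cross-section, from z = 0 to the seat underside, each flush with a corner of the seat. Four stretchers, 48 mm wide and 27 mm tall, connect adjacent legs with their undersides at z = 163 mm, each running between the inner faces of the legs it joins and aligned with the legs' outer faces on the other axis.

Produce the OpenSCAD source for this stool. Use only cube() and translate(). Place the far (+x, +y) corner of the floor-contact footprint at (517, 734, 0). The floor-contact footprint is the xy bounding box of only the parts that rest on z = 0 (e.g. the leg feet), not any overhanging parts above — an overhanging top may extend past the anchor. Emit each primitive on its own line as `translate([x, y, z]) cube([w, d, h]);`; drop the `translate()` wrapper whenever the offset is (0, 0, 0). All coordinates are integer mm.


translate([196, 479, 367]) cube([321, 255, 28]);
translate([196, 479, 0]) cube([48, 48, 367]);
translate([469, 479, 0]) cube([48, 48, 367]);
translate([196, 686, 0]) cube([48, 48, 367]);
translate([469, 686, 0]) cube([48, 48, 367]);
translate([244, 479, 163]) cube([225, 48, 27]);
translate([244, 686, 163]) cube([225, 48, 27]);
translate([196, 527, 163]) cube([48, 159, 27]);
translate([469, 527, 163]) cube([48, 159, 27]);


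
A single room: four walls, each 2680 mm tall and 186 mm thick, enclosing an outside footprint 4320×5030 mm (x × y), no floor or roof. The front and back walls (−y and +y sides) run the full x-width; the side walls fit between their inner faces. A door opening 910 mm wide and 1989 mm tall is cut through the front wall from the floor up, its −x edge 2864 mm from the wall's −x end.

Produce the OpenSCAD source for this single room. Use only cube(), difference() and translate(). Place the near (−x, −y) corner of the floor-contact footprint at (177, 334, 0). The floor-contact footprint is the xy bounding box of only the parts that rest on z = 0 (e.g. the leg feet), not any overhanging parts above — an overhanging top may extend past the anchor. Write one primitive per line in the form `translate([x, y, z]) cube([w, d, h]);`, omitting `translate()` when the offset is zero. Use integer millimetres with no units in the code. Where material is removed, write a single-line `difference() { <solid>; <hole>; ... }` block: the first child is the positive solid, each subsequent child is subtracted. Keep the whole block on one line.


difference() { translate([177, 334, 0]) cube([4320, 186, 2680]); translate([3041, 334, 0]) cube([910, 186, 1989]); }
translate([177, 5178, 0]) cube([4320, 186, 2680]);
translate([177, 520, 0]) cube([186, 4658, 2680]);
translate([4311, 520, 0]) cube([186, 4658, 2680]);


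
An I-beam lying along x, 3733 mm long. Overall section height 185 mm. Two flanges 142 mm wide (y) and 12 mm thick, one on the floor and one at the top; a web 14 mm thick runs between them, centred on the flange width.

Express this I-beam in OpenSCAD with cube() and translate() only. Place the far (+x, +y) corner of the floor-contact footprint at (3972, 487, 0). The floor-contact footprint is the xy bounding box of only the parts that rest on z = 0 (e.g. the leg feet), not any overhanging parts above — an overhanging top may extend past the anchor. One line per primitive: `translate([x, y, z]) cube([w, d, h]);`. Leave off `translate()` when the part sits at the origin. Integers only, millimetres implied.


translate([239, 345, 0]) cube([3733, 142, 12]);
translate([239, 409, 12]) cube([3733, 14, 161]);
translate([239, 345, 173]) cube([3733, 142, 12]);


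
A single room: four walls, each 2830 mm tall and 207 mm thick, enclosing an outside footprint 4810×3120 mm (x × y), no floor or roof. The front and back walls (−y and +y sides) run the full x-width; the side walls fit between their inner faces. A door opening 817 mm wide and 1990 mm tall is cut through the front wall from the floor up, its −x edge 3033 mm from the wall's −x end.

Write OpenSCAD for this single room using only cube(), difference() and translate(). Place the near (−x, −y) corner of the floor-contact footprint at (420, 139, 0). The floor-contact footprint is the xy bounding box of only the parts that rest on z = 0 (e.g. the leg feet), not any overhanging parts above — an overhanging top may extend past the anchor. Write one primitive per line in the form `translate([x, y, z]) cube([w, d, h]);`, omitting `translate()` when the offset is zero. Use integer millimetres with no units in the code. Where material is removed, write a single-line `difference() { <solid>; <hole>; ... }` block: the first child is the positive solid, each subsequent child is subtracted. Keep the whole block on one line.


difference() { translate([420, 139, 0]) cube([4810, 207, 2830]); translate([3453, 139, 0]) cube([817, 207, 1990]); }
translate([420, 3052, 0]) cube([4810, 207, 2830]);
translate([420, 346, 0]) cube([207, 2706, 2830]);
translate([5023, 346, 0]) cube([207, 2706, 2830]);


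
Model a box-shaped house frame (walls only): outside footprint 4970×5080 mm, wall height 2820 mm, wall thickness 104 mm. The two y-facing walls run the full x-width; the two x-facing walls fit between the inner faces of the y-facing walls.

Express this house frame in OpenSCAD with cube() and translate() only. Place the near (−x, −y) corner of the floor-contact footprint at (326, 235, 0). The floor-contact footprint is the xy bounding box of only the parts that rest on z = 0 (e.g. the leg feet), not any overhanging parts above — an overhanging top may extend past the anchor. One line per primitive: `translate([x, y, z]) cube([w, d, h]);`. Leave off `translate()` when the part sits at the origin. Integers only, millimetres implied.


translate([326, 235, 0]) cube([4970, 104, 2820]);
translate([326, 5211, 0]) cube([4970, 104, 2820]);
translate([326, 339, 0]) cube([104, 4872, 2820]);
translate([5192, 339, 0]) cube([104, 4872, 2820]);


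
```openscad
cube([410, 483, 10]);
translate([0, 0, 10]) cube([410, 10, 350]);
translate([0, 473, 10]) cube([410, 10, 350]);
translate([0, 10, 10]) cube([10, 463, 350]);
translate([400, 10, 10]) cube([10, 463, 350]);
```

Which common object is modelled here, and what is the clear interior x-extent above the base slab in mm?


An open box. The internal width is 390 mm.

A 410×483 base slab with four walls standing on it — an open box. The base is 410 mm wide and the walls are 10 mm thick, so the internal width is 410 − 2 × 10 = 390 mm.


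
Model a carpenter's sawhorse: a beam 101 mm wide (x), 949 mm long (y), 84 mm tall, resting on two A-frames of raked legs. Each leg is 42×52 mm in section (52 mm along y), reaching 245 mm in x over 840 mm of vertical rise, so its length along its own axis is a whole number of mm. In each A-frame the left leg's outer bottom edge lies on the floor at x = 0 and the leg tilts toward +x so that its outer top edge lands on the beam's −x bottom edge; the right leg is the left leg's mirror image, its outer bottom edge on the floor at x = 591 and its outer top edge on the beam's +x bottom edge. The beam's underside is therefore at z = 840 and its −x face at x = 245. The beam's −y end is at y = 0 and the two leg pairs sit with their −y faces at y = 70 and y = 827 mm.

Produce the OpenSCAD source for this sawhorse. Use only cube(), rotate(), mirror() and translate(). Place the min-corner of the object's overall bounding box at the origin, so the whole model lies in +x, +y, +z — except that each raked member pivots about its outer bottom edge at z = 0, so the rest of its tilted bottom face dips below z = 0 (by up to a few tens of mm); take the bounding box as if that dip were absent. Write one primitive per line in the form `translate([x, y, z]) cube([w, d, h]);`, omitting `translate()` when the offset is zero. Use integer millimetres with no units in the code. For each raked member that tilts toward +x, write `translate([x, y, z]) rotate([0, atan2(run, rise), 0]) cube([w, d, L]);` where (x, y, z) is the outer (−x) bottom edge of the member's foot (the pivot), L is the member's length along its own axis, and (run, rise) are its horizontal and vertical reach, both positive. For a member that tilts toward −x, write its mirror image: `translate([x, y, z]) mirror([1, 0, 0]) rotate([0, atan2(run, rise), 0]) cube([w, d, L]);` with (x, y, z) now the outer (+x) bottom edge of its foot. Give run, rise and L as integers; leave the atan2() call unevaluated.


translate([245, 0, 840]) cube([101, 949, 84]);
translate([0, 70, 0]) rotate([0, atan2(245, 840), 0]) cube([42, 52, 875]);
translate([591, 70, 0]) mirror([1, 0, 0]) rotate([0, atan2(245, 840), 0]) cube([42, 52, 875]);
translate([0, 827, 0]) rotate([0, atan2(245, 840), 0]) cube([42, 52, 875]);
translate([591, 827, 0]) mirror([1, 0, 0]) rotate([0, atan2(245, 840), 0]) cube([42, 52, 875]);


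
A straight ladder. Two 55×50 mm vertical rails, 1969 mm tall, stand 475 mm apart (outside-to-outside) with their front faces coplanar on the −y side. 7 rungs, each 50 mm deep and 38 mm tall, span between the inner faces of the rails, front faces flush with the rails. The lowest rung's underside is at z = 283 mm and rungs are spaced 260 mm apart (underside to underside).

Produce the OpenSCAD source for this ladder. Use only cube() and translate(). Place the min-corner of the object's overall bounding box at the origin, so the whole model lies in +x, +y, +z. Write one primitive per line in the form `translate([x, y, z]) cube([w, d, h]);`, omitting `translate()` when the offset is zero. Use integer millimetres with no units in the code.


cube([55, 50, 1969]);
translate([420, 0, 0]) cube([55, 50, 1969]);
translate([55, 0, 283]) cube([365, 50, 38]);
translate([55, 0, 543]) cube([365, 50, 38]);
translate([55, 0, 803]) cube([365, 50, 38]);
translate([55, 0, 1063]) cube([365, 50, 38]);
translate([55, 0, 1323]) cube([365, 50, 38]);
translate([55, 0, 1583]) cube([365, 50, 38]);
translate([55, 0, 1843]) cube([365, 50, 38]);


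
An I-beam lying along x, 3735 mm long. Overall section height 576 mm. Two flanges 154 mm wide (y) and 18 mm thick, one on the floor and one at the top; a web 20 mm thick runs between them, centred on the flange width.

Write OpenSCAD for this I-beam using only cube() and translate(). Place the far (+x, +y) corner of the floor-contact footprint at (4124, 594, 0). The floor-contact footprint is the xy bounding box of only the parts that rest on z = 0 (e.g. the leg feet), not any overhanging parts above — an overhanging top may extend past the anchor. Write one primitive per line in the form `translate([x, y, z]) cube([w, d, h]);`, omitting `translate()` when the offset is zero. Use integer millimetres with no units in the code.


translate([389, 440, 0]) cube([3735, 154, 18]);
translate([389, 507, 18]) cube([3735, 20, 540]);
translate([389, 440, 558]) cube([3735, 154, 18]);


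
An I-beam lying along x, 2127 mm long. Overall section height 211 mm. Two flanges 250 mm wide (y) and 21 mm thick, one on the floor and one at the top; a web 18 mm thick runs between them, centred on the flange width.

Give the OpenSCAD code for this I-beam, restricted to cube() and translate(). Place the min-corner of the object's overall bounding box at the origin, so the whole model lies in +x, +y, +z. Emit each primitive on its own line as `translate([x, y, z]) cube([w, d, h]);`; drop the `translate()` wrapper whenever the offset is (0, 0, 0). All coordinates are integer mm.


cube([2127, 250, 21]);
translate([0, 116, 21]) cube([2127, 18, 169]);
translate([0, 0, 190]) cube([2127, 250, 21]);


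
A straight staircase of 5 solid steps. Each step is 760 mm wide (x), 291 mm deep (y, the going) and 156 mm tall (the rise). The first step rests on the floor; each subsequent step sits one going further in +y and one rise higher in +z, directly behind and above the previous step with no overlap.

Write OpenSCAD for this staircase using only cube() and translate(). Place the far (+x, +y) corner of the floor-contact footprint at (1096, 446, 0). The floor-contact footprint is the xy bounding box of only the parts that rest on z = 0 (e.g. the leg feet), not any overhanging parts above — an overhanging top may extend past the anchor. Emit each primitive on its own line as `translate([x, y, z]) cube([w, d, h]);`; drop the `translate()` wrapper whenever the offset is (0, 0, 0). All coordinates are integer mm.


translate([336, 155, 0]) cube([760, 291, 156]);
translate([336, 446, 156]) cube([760, 291, 156]);
translate([336, 737, 312]) cube([760, 291, 156]);
translate([336, 1028, 468]) cube([760, 291, 156]);
translate([336, 1319, 624]) cube([760, 291, 156]);


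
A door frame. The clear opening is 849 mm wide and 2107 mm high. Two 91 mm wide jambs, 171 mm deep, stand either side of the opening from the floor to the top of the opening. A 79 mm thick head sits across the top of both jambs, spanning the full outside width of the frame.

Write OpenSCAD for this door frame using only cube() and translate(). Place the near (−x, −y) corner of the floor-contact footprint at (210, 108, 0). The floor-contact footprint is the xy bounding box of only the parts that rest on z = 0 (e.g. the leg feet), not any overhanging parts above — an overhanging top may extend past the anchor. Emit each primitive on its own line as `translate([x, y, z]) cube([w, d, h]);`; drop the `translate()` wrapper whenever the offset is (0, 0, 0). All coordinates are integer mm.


translate([210, 108, 0]) cube([91, 171, 2107]);
translate([1150, 108, 0]) cube([91, 171, 2107]);
translate([210, 108, 2107]) cube([1031, 171, 79]);


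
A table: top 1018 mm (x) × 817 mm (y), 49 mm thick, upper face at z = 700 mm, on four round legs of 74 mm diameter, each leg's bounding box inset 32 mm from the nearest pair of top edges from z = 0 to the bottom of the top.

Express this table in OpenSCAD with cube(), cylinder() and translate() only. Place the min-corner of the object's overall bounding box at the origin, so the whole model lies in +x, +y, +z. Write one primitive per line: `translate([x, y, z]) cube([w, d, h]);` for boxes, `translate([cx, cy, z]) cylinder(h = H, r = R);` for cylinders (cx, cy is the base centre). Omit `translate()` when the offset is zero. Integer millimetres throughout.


translate([0, 0, 651]) cube([1018, 817, 49]);
translate([69, 69, 0]) cylinder(h = 651, r = 37);
translate([949, 69, 0]) cylinder(h = 651, r = 37);
translate([69, 748, 0]) cylinder(h = 651, r = 37);
translate([949, 748, 0]) cylinder(h = 651, r = 37);


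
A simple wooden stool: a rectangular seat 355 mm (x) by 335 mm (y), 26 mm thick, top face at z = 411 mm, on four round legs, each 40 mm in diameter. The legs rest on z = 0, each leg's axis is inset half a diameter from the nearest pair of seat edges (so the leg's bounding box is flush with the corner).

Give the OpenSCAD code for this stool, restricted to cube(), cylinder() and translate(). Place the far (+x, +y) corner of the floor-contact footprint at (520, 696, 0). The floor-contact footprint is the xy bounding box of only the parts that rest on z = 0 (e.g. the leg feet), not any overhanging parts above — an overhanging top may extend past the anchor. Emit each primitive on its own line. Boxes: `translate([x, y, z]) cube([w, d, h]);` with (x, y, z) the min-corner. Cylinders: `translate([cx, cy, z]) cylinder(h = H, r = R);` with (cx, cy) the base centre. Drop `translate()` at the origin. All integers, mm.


translate([165, 361, 385]) cube([355, 335, 26]);
translate([185, 381, 0]) cylinder(h = 385, r = 20);
translate([500, 381, 0]) cylinder(h = 385, r = 20);
translate([185, 676, 0]) cylinder(h = 385, r = 20);
translate([500, 676, 0]) cylinder(h = 385, r = 20);
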